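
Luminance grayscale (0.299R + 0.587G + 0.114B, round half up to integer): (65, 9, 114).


Gray = 0.299×R + 0.587×G + 0.114×B
Gray = 0.299×65 + 0.587×9 + 0.114×114
Gray = 19.435 + 5.283 + 12.996
Gray = 37.714 → round half up → 38
Gray = 38


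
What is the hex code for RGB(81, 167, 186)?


R = 81 → 51 (hex)
G = 167 → A7 (hex)
B = 186 → BA (hex)
Hex = #51A7BA


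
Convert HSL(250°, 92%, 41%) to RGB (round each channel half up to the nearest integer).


H=250°, S=0.92, L=0.41
C = (1-|2L-1|)×S = (1-|-0.18|)×0.92 = 0.7544
H' = H/60 = 250/60 ≈ 4.1667; X = C×(1-|H' mod 2 - 1|) ≈ 0.1257
m = L - C/2 = 0.41 - 0.3772 = 0.0328
Sector ⌊H'⌋ = 4 → (R',G',B') = (≈0.1257, 0.0, 0.7544)
RGB = ((R'+m)×255, (G'+m)×255, (B'+m)×255) = (40.426, 8.364, 200.736)
Round half up → RGB(40, 8, 201)


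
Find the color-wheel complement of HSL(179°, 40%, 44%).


Complement = opposite side of color wheel = hue + 180°
H' = (179 + 180) mod 360 = 359°
S and L unchanged.
= HSL(359°, 40%, 44%)


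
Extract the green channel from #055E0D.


Color: #055E0D
R = 05 = 5
G = 5E = 94
B = 0D = 13
Green = 94


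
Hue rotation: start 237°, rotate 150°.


New hue = (H + rotation) mod 360
New hue = (237 + 150) mod 360
= 387 mod 360
= 27°


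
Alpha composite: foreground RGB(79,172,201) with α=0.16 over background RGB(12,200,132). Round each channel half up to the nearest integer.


C = α×F + (1-α)×B, with 1-α = 0.84
R: 0.16×79 + 0.84×12 = 12.64 + 10.08 = 22.72 → 23
G: 0.16×172 + 0.84×200 = 27.52 + 168.00 = 195.52 → 196
B: 0.16×201 + 0.84×132 = 32.16 + 110.88 = 143.04 → 143
= RGB(23, 196, 143)


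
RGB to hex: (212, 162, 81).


R = 212 → D4 (hex)
G = 162 → A2 (hex)
B = 81 → 51 (hex)
Hex = #D4A251


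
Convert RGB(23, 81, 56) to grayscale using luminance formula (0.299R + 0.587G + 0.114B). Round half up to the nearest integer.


Gray = 0.299×R + 0.587×G + 0.114×B
Gray = 0.299×23 + 0.587×81 + 0.114×56
Gray = 6.877 + 47.547 + 6.384
Gray = 60.808 → round half up → 61
Gray = 61


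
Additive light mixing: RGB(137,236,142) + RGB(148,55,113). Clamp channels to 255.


Additive: each channel = min(255, C₁+C₂)
R: 137+148 = 285 → 255
G: 236+55 = 291 → 255
B: 142+113 = 255 → 255
= RGB(255, 255, 255)


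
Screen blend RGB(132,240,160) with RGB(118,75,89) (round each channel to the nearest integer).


Screen: C = 255 - (255-A)×(255-B)/255, rounded to nearest integer
R: 255 - (255-132)×(255-118)/255 = 255 - 16851/255 ≈ 255 - 66.082 = 188.918 → 189
G: 255 - (255-240)×(255-75)/255 = 255 - 2700/255 ≈ 255 - 10.588 = 244.412 → 244
B: 255 - (255-160)×(255-89)/255 = 255 - 15770/255 ≈ 255 - 61.843 = 193.157 → 193
= RGB(189, 244, 193)


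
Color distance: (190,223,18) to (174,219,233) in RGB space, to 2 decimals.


d = √[(R₁-R₂)² + (G₁-G₂)² + (B₁-B₂)²]
d = √[(190-174)² + (223-219)² + (18-233)²]
d = √[256 + 16 + 46225]
d = √46497
d ≈ 215.63


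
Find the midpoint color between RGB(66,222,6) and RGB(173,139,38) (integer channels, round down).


Midpoint: each channel = ⌊(C₁+C₂)/2⌋
R: ⌊(66+173)/2⌋ = 119
G: ⌊(222+139)/2⌋ = 180
B: ⌊(6+38)/2⌋ = 22
= RGB(119, 180, 22)


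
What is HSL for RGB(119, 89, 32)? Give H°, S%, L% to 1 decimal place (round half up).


Normalize: R'=119/255≈0.4667, G'=89/255≈0.3490, B'=32/255≈0.1255
Max=119/255, Min=32/255, Δ=Max-Min=87/255
L = (Max+Min)/2 = (119+32)/510 = 151/510 = 0.29607… → L = 29.6%
L ≤ 0.5 → S = Δ/(Max+Min) = 87/(119+32) = 87/151 = 0.57615… → S = 57.6%
(the 1/255 factors cancel in S and H, so raw channel differences can be used)
Max is R' → H = 60 × (((G-B)/Δ) mod 6) = 60 × (((89-32)/87) mod 6)
  57/87 = 0.6551…
  H = 60 × 0.6551… = 39.310…° → H = 39.3°
= HSL(39.3°, 57.6%, 29.6%)


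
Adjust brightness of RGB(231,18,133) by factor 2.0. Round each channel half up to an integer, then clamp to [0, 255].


Multiply each channel by 2.0, round half up, clamp to [0, 255]
R: 231×2.0 = 462 → clamp → 255
G: 18×2.0 = 36
B: 133×2.0 = 266 → clamp → 255
= RGB(255, 36, 255)


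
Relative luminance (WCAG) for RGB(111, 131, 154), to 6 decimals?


Linearize each channel (sRGB transfer function): c = v/255; c_lin = c/12.92 if c ≤ 0.04045, else ((c+0.055)/1.055)^2.4
  R: 111/255 ≈ 0.435294 > 0.04045 → ((0.435294+0.055)/1.055)^2.4 ≈ 0.158961
  G: 131/255 ≈ 0.513725 > 0.04045 → ((0.513725+0.055)/1.055)^2.4 ≈ 0.226966
  B: 154/255 ≈ 0.603922 > 0.04045 → ((0.603922+0.055)/1.055)^2.4 ≈ 0.323143
R_lin = 0.158961, G_lin = 0.226966, B_lin = 0.323143
L = 0.2126×R + 0.7152×G + 0.0722×B
L = 0.2126×0.158961 + 0.7152×0.226966 + 0.0722×0.323143
L ≈ 0.219452


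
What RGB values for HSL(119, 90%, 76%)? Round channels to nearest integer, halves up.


H=119°, S=0.90, L=0.76
C = (1-|2L-1|)×S = (1-|0.52|)×0.90 = 0.432
H' = H/60 = 119/60 ≈ 1.9833; X = C×(1-|H' mod 2 - 1|) = 0.0072
m = L - C/2 = 0.76 - 0.216 = 0.544
Sector ⌊H'⌋ = 1 → (R',G',B') = (0.0072, 0.432, 0.0)
RGB = ((R'+m)×255, (G'+m)×255, (B'+m)×255) = (140.556, 248.88, 138.72)
Round half up → RGB(141, 249, 139)


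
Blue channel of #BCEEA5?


Color: #BCEEA5
R = BC = 188
G = EE = 238
B = A5 = 165
Blue = 165


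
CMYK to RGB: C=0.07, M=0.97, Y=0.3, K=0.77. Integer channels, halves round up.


R = 255 × (1-C) × (1-K) = 255 × 0.93 × 0.23 = 54.5445 → 55
G = 255 × (1-M) × (1-K) = 255 × 0.03 × 0.23 = 1.7595 → 2
B = 255 × (1-Y) × (1-K) = 255 × 0.70 × 0.23 = 41.055 → 41
= RGB(55, 2, 41)


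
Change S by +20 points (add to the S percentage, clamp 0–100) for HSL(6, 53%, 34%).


Original S = 53%
Adjustment = +20 percentage points
New S = 53 + (20) = 73
Clamp to [0, 100] → 73
= HSL(6°, 73%, 34%)


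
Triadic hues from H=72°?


Triadic: equally spaced at 120° intervals
H1 = 72°
H2 = (72 + 120) mod 360 = 192°
H3 = (72 + 240) mod 360 = 312°
Triadic = 72°, 192°, 312°


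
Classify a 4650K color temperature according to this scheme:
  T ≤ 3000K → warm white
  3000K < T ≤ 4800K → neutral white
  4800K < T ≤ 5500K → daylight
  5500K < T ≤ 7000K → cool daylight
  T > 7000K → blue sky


Temperature: 4650K
3000K < 4650K ≤ 4800K → neutral white
Classification: neutral white


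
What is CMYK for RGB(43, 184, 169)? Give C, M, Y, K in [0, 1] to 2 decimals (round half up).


R'=43/255≈0.1686, G'=184/255≈0.7216, B'=169/255≈0.6627
K = 1 - max(R',G',B') = 1 - 184/255 = 71/255 = 0.27843… → 0.28
(1-R'-K)/(1-K) simplifies to (max-R)/max with max = 184:
C = (184-43)/184 = 141/184 = 0.76630… → 0.77
M = (184-184)/184 = 0/184 = 0 → 0.00
Y = (184-169)/184 = 15/184 = 0.08152… → 0.08
= CMYK(0.77, 0.00, 0.08, 0.28)


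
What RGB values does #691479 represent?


69 → 105 (R)
14 → 20 (G)
79 → 121 (B)
= RGB(105, 20, 121)


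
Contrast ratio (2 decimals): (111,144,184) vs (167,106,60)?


Linearize each sRGB channel c=v/255: c/12.92 if c ≤ 0.04045 else ((c+0.055)/1.055)^2.4
L = 0.2126×R_lin + 0.7152×G_lin + 0.0722×B_lin
Color 1 (111,144,184):
  R=111: 111/255≈0.4353 > 0.04045 → ((0.4353+0.055)/1.055)^2.4 ≈ 0.15896
  G=144: 144/255≈0.5647 > 0.04045 → ((0.5647+0.055)/1.055)^2.4 ≈ 0.27889
  B=184: 184/255≈0.7216 > 0.04045 → ((0.7216+0.055)/1.055)^2.4 ≈ 0.47932
  L1 = 0.2126×0.15896 + 0.7152×0.27889 + 0.0722×0.47932 ≈ 0.26787
Color 2 (167,106,60):
  R=167: 167/255≈0.6549 > 0.04045 → ((0.6549+0.055)/1.055)^2.4 ≈ 0.38643
  G=106: 106/255≈0.4157 > 0.04045 → ((0.4157+0.055)/1.055)^2.4 ≈ 0.14413
  B=60: 60/255≈0.2353 > 0.04045 → ((0.2353+0.055)/1.055)^2.4 ≈ 0.04519
  L2 = 0.2126×0.38643 + 0.7152×0.14413 + 0.0722×0.04519 ≈ 0.18850
Lighter = 0.26787, Darker = 0.18850
Ratio = (L_lighter + 0.05) / (L_darker + 0.05)
Ratio = (0.26787 + 0.05) / (0.18850 + 0.05) = 0.31787 / 0.23850 ≈ 1.3328
Ratio ≈ 1.33:1


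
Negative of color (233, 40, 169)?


Invert: (255-R, 255-G, 255-B)
R: 255-233 = 22
G: 255-40 = 215
B: 255-169 = 86
= RGB(22, 215, 86)


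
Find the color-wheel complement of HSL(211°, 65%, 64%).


Complement = opposite side of color wheel = hue + 180°
H' = (211 + 180) mod 360 = 31°
S and L unchanged.
= HSL(31°, 65%, 64%)


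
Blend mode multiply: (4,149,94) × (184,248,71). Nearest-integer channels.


Multiply: C = A×B/255, rounded to nearest integer
R: 4×184/255 = 736/255 ≈ 2.886 → 3
G: 149×248/255 = 36952/255 ≈ 144.910 → 145
B: 94×71/255 = 6674/255 ≈ 26.173 → 26
= RGB(3, 145, 26)


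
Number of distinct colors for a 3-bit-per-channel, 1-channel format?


Total bits = 3 bits/channel × 1 channels = 3 bits
Distinct colors = 2^3
= 8 colors


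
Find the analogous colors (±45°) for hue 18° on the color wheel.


Base hue: 18°
Left analog: (18 - 45) mod 360 = 333°
Right analog: (18 + 45) mod 360 = 63°
Analogous hues = 333° and 63°


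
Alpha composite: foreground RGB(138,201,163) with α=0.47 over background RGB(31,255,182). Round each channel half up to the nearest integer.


C = α×F + (1-α)×B, with 1-α = 0.53
R: 0.47×138 + 0.53×31 = 64.86 + 16.43 = 81.29 → 81
G: 0.47×201 + 0.53×255 = 94.47 + 135.15 = 229.62 → 230
B: 0.47×163 + 0.53×182 = 76.61 + 96.46 = 173.07 → 173
= RGB(81, 230, 173)


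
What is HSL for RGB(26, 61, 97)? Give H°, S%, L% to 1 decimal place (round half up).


Normalize: R'=26/255≈0.1020, G'=61/255≈0.2392, B'=97/255≈0.3804
Max=97/255, Min=26/255, Δ=Max-Min=71/255
L = (Max+Min)/2 = (97+26)/510 = 123/510 = 0.24117… → L = 24.1%
L ≤ 0.5 → S = Δ/(Max+Min) = 71/(97+26) = 71/123 = 0.57723… → S = 57.7%
(the 1/255 factors cancel in S and H, so raw channel differences can be used)
Max is B' → H = 60 × ((R-G)/Δ + 4) = 60 × ((26-61)/71 + 4)
  -35/71 + 4 = -0.4929… + 4 = 3.5070…
  H = 60 × 3.5070… = 210.422…° → H = 210.4°
= HSL(210.4°, 57.7%, 24.1%)


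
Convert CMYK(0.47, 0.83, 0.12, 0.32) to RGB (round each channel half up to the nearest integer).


R = 255 × (1-C) × (1-K) = 255 × 0.53 × 0.68 = 91.902 → 92
G = 255 × (1-M) × (1-K) = 255 × 0.17 × 0.68 = 29.478 → 29
B = 255 × (1-Y) × (1-K) = 255 × 0.88 × 0.68 = 152.592 → 153
= RGB(92, 29, 153)


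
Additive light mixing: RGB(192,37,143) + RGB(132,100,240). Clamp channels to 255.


Additive: each channel = min(255, C₁+C₂)
R: 192+132 = 324 → 255
G: 37+100 = 137 → 137
B: 143+240 = 383 → 255
= RGB(255, 137, 255)


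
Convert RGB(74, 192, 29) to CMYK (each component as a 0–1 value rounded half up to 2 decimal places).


R'=74/255≈0.2902, G'=192/255≈0.7529, B'=29/255≈0.1137
K = 1 - max(R',G',B') = 1 - 192/255 = 63/255 = 0.24705… → 0.25
(1-R'-K)/(1-K) simplifies to (max-R)/max with max = 192:
C = (192-74)/192 = 118/192 = 0.61458… → 0.61
M = (192-192)/192 = 0/192 = 0 → 0.00
Y = (192-29)/192 = 163/192 = 0.84895… → 0.85
= CMYK(0.61, 0.00, 0.85, 0.25)


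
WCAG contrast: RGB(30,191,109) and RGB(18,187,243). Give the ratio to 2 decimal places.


Linearize each sRGB channel c=v/255: c/12.92 if c ≤ 0.04045 else ((c+0.055)/1.055)^2.4
L = 0.2126×R_lin + 0.7152×G_lin + 0.0722×B_lin
Color 1 (30,191,109):
  R=30: 30/255≈0.1176 > 0.04045 → ((0.1176+0.055)/1.055)^2.4 ≈ 0.01298
  G=191: 191/255≈0.7490 > 0.04045 → ((0.7490+0.055)/1.055)^2.4 ≈ 0.52100
  B=109: 109/255≈0.4275 > 0.04045 → ((0.4275+0.055)/1.055)^2.4 ≈ 0.15293
  L1 = 0.2126×0.01298 + 0.7152×0.52100 + 0.0722×0.15293 ≈ 0.38642
Color 2 (18,187,243):
  R=18: 18/255≈0.0706 > 0.04045 → ((0.0706+0.055)/1.055)^2.4 ≈ 0.00605
  G=187: 187/255≈0.7333 > 0.04045 → ((0.7333+0.055)/1.055)^2.4 ≈ 0.49693
  B=243: 243/255≈0.9529 > 0.04045 → ((0.9529+0.055)/1.055)^2.4 ≈ 0.89627
  L2 = 0.2126×0.00605 + 0.7152×0.49693 + 0.0722×0.89627 ≈ 0.42140
Lighter = 0.42140, Darker = 0.38642
Ratio = (L_lighter + 0.05) / (L_darker + 0.05)
Ratio = (0.42140 + 0.05) / (0.38642 + 0.05) = 0.47140 / 0.43642 ≈ 1.0802
Ratio ≈ 1.08:1


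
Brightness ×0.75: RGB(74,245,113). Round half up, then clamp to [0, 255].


Multiply each channel by 0.75, round half up, clamp to [0, 255]
R: 74×0.75 = 55.5 → round → 56
G: 245×0.75 = 183.75 → round → 184
B: 113×0.75 = 84.75 → round → 85
= RGB(56, 184, 85)


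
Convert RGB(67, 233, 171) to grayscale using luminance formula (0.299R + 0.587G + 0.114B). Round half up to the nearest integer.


Gray = 0.299×R + 0.587×G + 0.114×B
Gray = 0.299×67 + 0.587×233 + 0.114×171
Gray = 20.033 + 136.771 + 19.494
Gray = 176.298 → round half up → 176
Gray = 176


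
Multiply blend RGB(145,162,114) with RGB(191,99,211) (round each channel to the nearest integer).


Multiply: C = A×B/255, rounded to nearest integer
R: 145×191/255 = 27695/255 ≈ 108.608 → 109
G: 162×99/255 = 16038/255 ≈ 62.894 → 63
B: 114×211/255 = 24054/255 ≈ 94.329 → 94
= RGB(109, 63, 94)


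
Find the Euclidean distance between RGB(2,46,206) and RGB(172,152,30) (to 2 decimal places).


d = √[(R₁-R₂)² + (G₁-G₂)² + (B₁-B₂)²]
d = √[(2-172)² + (46-152)² + (206-30)²]
d = √[28900 + 11236 + 30976]
d = √71112
d ≈ 266.67


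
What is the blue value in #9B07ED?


Color: #9B07ED
R = 9B = 155
G = 07 = 7
B = ED = 237
Blue = 237


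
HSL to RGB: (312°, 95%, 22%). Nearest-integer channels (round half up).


H=312°, S=0.95, L=0.22
C = (1-|2L-1|)×S = (1-|-0.56|)×0.95 = 0.418
H' = H/60 = 312/60 ≈ 5.2000; X = C×(1-|H' mod 2 - 1|) = 0.3344
m = L - C/2 = 0.22 - 0.209 = 0.011
Sector ⌊H'⌋ = 5 → (R',G',B') = (0.418, 0.0, 0.3344)
RGB = ((R'+m)×255, (G'+m)×255, (B'+m)×255) = (109.395, 2.805, 88.077)
Round half up → RGB(109, 3, 88)


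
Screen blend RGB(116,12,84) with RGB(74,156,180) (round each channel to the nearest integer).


Screen: C = 255 - (255-A)×(255-B)/255, rounded to nearest integer
R: 255 - (255-116)×(255-74)/255 = 255 - 25159/255 ≈ 255 - 98.663 = 156.337 → 156
G: 255 - (255-12)×(255-156)/255 = 255 - 24057/255 ≈ 255 - 94.341 = 160.659 → 161
B: 255 - (255-84)×(255-180)/255 = 255 - 12825/255 ≈ 255 - 50.294 = 204.706 → 205
= RGB(156, 161, 205)


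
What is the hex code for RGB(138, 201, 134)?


R = 138 → 8A (hex)
G = 201 → C9 (hex)
B = 134 → 86 (hex)
Hex = #8AC986


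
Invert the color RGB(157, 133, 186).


Invert: (255-R, 255-G, 255-B)
R: 255-157 = 98
G: 255-133 = 122
B: 255-186 = 69
= RGB(98, 122, 69)


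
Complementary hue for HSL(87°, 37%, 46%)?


Complement = opposite side of color wheel = hue + 180°
H' = (87 + 180) mod 360 = 267°
S and L unchanged.
= HSL(267°, 37%, 46%)


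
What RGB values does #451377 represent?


45 → 69 (R)
13 → 19 (G)
77 → 119 (B)
= RGB(69, 19, 119)


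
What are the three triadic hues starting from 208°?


Triadic: equally spaced at 120° intervals
H1 = 208°
H2 = (208 + 120) mod 360 = 328°
H3 = (208 + 240) mod 360 = 88°
Triadic = 208°, 328°, 88°


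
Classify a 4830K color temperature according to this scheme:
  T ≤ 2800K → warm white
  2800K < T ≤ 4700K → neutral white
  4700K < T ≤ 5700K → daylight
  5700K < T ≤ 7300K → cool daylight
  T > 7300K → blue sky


Temperature: 4830K
4700K < 4830K ≤ 5700K → daylight
Classification: daylight


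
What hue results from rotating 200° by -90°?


New hue = (H + rotation) mod 360
New hue = (200 -90) mod 360
= 110 mod 360
= 110°


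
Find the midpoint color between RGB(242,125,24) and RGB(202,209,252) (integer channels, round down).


Midpoint: each channel = ⌊(C₁+C₂)/2⌋
R: ⌊(242+202)/2⌋ = 222
G: ⌊(125+209)/2⌋ = 167
B: ⌊(24+252)/2⌋ = 138
= RGB(222, 167, 138)


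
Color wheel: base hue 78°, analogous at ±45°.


Base hue: 78°
Left analog: (78 - 45) mod 360 = 33°
Right analog: (78 + 45) mod 360 = 123°
Analogous hues = 33° and 123°


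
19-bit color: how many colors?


Colors = 2^bits = 2^19
= 524,288 colors


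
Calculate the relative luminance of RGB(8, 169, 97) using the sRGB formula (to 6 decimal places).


Linearize each channel (sRGB transfer function): c = v/255; c_lin = c/12.92 if c ≤ 0.04045, else ((c+0.055)/1.055)^2.4
  R: 8/255 ≈ 0.031373 ≤ 0.04045 → 0.031373/12.92 ≈ 0.002428
  G: 169/255 ≈ 0.662745 > 0.04045 → ((0.662745+0.055)/1.055)^2.4 ≈ 0.396755
  B: 97/255 ≈ 0.380392 > 0.04045 → ((0.380392+0.055)/1.055)^2.4 ≈ 0.119538
R_lin = 0.002428, G_lin = 0.396755, B_lin = 0.119538
L = 0.2126×R + 0.7152×G + 0.0722×B
L = 0.2126×0.002428 + 0.7152×0.396755 + 0.0722×0.119538
L ≈ 0.292906


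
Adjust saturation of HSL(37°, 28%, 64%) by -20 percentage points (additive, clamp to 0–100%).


Original S = 28%
Adjustment = -20 percentage points
New S = 28 + (-20) = 8
Clamp to [0, 100] → 8
= HSL(37°, 8%, 64%)


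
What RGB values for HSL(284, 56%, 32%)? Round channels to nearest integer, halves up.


H=284°, S=0.56, L=0.32
C = (1-|2L-1|)×S = (1-|-0.36|)×0.56 = 0.3584
H' = H/60 = 284/60 ≈ 4.7333; X = C×(1-|H' mod 2 - 1|) ≈ 0.2628
m = L - C/2 = 0.32 - 0.1792 = 0.1408
Sector ⌊H'⌋ = 4 → (R',G',B') = (≈0.2628, 0.0, 0.3584)
RGB = ((R'+m)×255, (G'+m)×255, (B'+m)×255) = (102.9248, 35.904, 127.296)
Round half up → RGB(103, 36, 127)


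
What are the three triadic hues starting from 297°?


Triadic: equally spaced at 120° intervals
H1 = 297°
H2 = (297 + 120) mod 360 = 57°
H3 = (297 + 240) mod 360 = 177°
Triadic = 297°, 57°, 177°


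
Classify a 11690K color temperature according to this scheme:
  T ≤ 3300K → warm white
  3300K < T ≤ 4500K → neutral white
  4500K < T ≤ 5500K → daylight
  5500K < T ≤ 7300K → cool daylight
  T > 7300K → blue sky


Temperature: 11690K
11690K > 7300K → blue sky
Classification: blue sky


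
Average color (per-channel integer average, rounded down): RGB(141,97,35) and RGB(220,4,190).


Midpoint: each channel = ⌊(C₁+C₂)/2⌋
R: ⌊(141+220)/2⌋ = 180
G: ⌊(97+4)/2⌋ = 50
B: ⌊(35+190)/2⌋ = 112
= RGB(180, 50, 112)


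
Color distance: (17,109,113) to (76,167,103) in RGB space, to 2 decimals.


d = √[(R₁-R₂)² + (G₁-G₂)² + (B₁-B₂)²]
d = √[(17-76)² + (109-167)² + (113-103)²]
d = √[3481 + 3364 + 100]
d = √6945
d ≈ 83.34


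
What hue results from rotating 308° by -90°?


New hue = (H + rotation) mod 360
New hue = (308 -90) mod 360
= 218 mod 360
= 218°


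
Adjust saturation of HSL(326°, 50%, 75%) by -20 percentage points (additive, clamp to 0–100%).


Original S = 50%
Adjustment = -20 percentage points
New S = 50 + (-20) = 30
Clamp to [0, 100] → 30
= HSL(326°, 30%, 75%)


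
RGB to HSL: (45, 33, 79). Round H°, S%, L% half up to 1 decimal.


Normalize: R'=45/255≈0.1765, G'=33/255≈0.1294, B'=79/255≈0.3098
Max=79/255, Min=33/255, Δ=Max-Min=46/255
L = (Max+Min)/2 = (79+33)/510 = 112/510 = 0.21960… → L = 22.0%
L ≤ 0.5 → S = Δ/(Max+Min) = 46/(79+33) = 46/112 = 0.41071… → S = 41.1%
(the 1/255 factors cancel in S and H, so raw channel differences can be used)
Max is B' → H = 60 × ((R-G)/Δ + 4) = 60 × ((45-33)/46 + 4)
  12/46 + 4 = 0.2608… + 4 = 4.2608…
  H = 60 × 4.2608… = 255.652…° → H = 255.7°
= HSL(255.7°, 41.1%, 22.0%)


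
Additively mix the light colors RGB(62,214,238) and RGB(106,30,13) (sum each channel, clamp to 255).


Additive: each channel = min(255, C₁+C₂)
R: 62+106 = 168 → 168
G: 214+30 = 244 → 244
B: 238+13 = 251 → 251
= RGB(168, 244, 251)


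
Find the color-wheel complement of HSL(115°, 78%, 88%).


Complement = opposite side of color wheel = hue + 180°
H' = (115 + 180) mod 360 = 295°
S and L unchanged.
= HSL(295°, 78%, 88%)


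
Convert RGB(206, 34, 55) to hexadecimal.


R = 206 → CE (hex)
G = 34 → 22 (hex)
B = 55 → 37 (hex)
Hex = #CE2237


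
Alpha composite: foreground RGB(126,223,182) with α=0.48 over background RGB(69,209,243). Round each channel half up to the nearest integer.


C = α×F + (1-α)×B, with 1-α = 0.52
R: 0.48×126 + 0.52×69 = 60.48 + 35.88 = 96.36 → 96
G: 0.48×223 + 0.52×209 = 107.04 + 108.68 = 215.72 → 216
B: 0.48×182 + 0.52×243 = 87.36 + 126.36 = 213.72 → 214
= RGB(96, 216, 214)


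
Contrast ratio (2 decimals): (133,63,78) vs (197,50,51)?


Linearize each sRGB channel c=v/255: c/12.92 if c ≤ 0.04045 else ((c+0.055)/1.055)^2.4
L = 0.2126×R_lin + 0.7152×G_lin + 0.0722×B_lin
Color 1 (133,63,78):
  R=133: 133/255≈0.5216 > 0.04045 → ((0.5216+0.055)/1.055)^2.4 ≈ 0.23455
  G=63: 63/255≈0.2471 > 0.04045 → ((0.2471+0.055)/1.055)^2.4 ≈ 0.04971
  B=78: 78/255≈0.3059 > 0.04045 → ((0.3059+0.055)/1.055)^2.4 ≈ 0.07619
  L1 = 0.2126×0.23455 + 0.7152×0.04971 + 0.0722×0.07619 ≈ 0.09092
Color 2 (197,50,51):
  R=197: 197/255≈0.7725 > 0.04045 → ((0.7725+0.055)/1.055)^2.4 ≈ 0.55834
  G=50: 50/255≈0.1961 > 0.04045 → ((0.1961+0.055)/1.055)^2.4 ≈ 0.03190
  B=51: 51/255≈0.2000 > 0.04045 → ((0.2000+0.055)/1.055)^2.4 ≈ 0.03310
  L2 = 0.2126×0.55834 + 0.7152×0.03190 + 0.0722×0.03310 ≈ 0.14391
Lighter = 0.14391, Darker = 0.09092
Ratio = (L_lighter + 0.05) / (L_darker + 0.05)
Ratio = (0.14391 + 0.05) / (0.09092 + 0.05) = 0.19391 / 0.14092 ≈ 1.3760
Ratio ≈ 1.38:1


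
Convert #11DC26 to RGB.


11 → 17 (R)
DC → 220 (G)
26 → 38 (B)
= RGB(17, 220, 38)


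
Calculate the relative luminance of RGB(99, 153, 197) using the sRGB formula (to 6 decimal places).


Linearize each channel (sRGB transfer function): c = v/255; c_lin = c/12.92 if c ≤ 0.04045, else ((c+0.055)/1.055)^2.4
  R: 99/255 ≈ 0.388235 > 0.04045 → ((0.388235+0.055)/1.055)^2.4 ≈ 0.124772
  G: 153/255 ≈ 0.600000 > 0.04045 → ((0.600000+0.055)/1.055)^2.4 ≈ 0.318547
  B: 197/255 ≈ 0.772549 > 0.04045 → ((0.772549+0.055)/1.055)^2.4 ≈ 0.558340
R_lin = 0.124772, G_lin = 0.318547, B_lin = 0.558340
L = 0.2126×R + 0.7152×G + 0.0722×B
L = 0.2126×0.124772 + 0.7152×0.318547 + 0.0722×0.558340
L ≈ 0.294663


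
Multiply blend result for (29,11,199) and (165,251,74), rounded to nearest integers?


Multiply: C = A×B/255, rounded to nearest integer
R: 29×165/255 = 4785/255 ≈ 18.765 → 19
G: 11×251/255 = 2761/255 ≈ 10.827 → 11
B: 199×74/255 = 14726/255 ≈ 57.749 → 58
= RGB(19, 11, 58)


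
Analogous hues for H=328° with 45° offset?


Base hue: 328°
Left analog: (328 - 45) mod 360 = 283°
Right analog: (328 + 45) mod 360 = 13°
Analogous hues = 283° and 13°


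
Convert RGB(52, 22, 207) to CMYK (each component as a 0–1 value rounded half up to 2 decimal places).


R'=52/255≈0.2039, G'=22/255≈0.0863, B'=207/255≈0.8118
K = 1 - max(R',G',B') = 1 - 207/255 = 48/255 = 0.18823… → 0.19
(1-R'-K)/(1-K) simplifies to (max-R)/max with max = 207:
C = (207-52)/207 = 155/207 = 0.74879… → 0.75
M = (207-22)/207 = 185/207 = 0.89371… → 0.89
Y = (207-207)/207 = 0/207 = 0 → 0.00
= CMYK(0.75, 0.89, 0.00, 0.19)


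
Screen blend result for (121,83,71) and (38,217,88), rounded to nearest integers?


Screen: C = 255 - (255-A)×(255-B)/255, rounded to nearest integer
R: 255 - (255-121)×(255-38)/255 = 255 - 29078/255 ≈ 255 - 114.031 = 140.969 → 141
G: 255 - (255-83)×(255-217)/255 = 255 - 6536/255 ≈ 255 - 25.631 = 229.369 → 229
B: 255 - (255-71)×(255-88)/255 = 255 - 30728/255 ≈ 255 - 120.502 = 134.498 → 134
= RGB(141, 229, 134)


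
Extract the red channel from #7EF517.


Color: #7EF517
R = 7E = 126
G = F5 = 245
B = 17 = 23
Red = 126


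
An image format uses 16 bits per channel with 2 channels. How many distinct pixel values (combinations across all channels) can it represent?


Total bits = 16 bits/channel × 2 channels = 32 bits
Distinct pixel values = 2^32
= 4,294,967,296 pixel values


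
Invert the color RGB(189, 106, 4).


Invert: (255-R, 255-G, 255-B)
R: 255-189 = 66
G: 255-106 = 149
B: 255-4 = 251
= RGB(66, 149, 251)


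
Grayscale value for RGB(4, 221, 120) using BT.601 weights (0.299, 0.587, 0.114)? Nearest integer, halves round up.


Gray = 0.299×R + 0.587×G + 0.114×B
Gray = 0.299×4 + 0.587×221 + 0.114×120
Gray = 1.196 + 129.727 + 13.680
Gray = 144.603 → round half up → 145
Gray = 145


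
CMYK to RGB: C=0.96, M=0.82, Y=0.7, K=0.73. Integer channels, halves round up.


R = 255 × (1-C) × (1-K) = 255 × 0.04 × 0.27 = 2.754 → 3
G = 255 × (1-M) × (1-K) = 255 × 0.18 × 0.27 = 12.393 → 12
B = 255 × (1-Y) × (1-K) = 255 × 0.30 × 0.27 = 20.655 → 21
= RGB(3, 12, 21)


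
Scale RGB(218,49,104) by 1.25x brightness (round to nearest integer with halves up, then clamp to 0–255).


Multiply each channel by 1.25, round half up, clamp to [0, 255]
R: 218×1.25 = 272.5 → round → 273 → clamp → 255
G: 49×1.25 = 61.25 → round → 61
B: 104×1.25 = 130
= RGB(255, 61, 130)


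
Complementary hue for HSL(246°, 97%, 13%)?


Complement = opposite side of color wheel = hue + 180°
H' = (246 + 180) mod 360 = 66°
S and L unchanged.
= HSL(66°, 97%, 13%)


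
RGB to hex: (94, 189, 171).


R = 94 → 5E (hex)
G = 189 → BD (hex)
B = 171 → AB (hex)
Hex = #5EBDAB


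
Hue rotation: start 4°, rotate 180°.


New hue = (H + rotation) mod 360
New hue = (4 + 180) mod 360
= 184 mod 360
= 184°


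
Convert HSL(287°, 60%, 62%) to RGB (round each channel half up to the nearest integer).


H=287°, S=0.60, L=0.62
C = (1-|2L-1|)×S = (1-|0.24|)×0.60 = 0.456
H' = H/60 = 287/60 ≈ 4.7833; X = C×(1-|H' mod 2 - 1|) = 0.3572
m = L - C/2 = 0.62 - 0.228 = 0.392
Sector ⌊H'⌋ = 4 → (R',G',B') = (0.3572, 0.0, 0.456)
RGB = ((R'+m)×255, (G'+m)×255, (B'+m)×255) = (191.046, 99.96, 216.24)
Round half up → RGB(191, 100, 216)


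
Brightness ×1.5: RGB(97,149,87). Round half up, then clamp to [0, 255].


Multiply each channel by 1.5, round half up, clamp to [0, 255]
R: 97×1.5 = 145.5 → round → 146
G: 149×1.5 = 223.5 → round → 224
B: 87×1.5 = 130.5 → round → 131
= RGB(146, 224, 131)


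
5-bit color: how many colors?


Colors = 2^bits = 2^5
= 32 colors


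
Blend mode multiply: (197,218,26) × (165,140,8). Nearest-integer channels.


Multiply: C = A×B/255, rounded to nearest integer
R: 197×165/255 = 32505/255 ≈ 127.471 → 127
G: 218×140/255 = 30520/255 ≈ 119.686 → 120
B: 26×8/255 = 208/255 ≈ 0.816 → 1
= RGB(127, 120, 1)


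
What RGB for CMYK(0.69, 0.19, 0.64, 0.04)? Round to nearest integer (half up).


R = 255 × (1-C) × (1-K) = 255 × 0.31 × 0.96 = 75.888 → 76
G = 255 × (1-M) × (1-K) = 255 × 0.81 × 0.96 = 198.288 → 198
B = 255 × (1-Y) × (1-K) = 255 × 0.36 × 0.96 = 88.128 → 88
= RGB(76, 198, 88)


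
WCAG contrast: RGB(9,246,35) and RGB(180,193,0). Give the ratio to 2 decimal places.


Linearize each sRGB channel c=v/255: c/12.92 if c ≤ 0.04045 else ((c+0.055)/1.055)^2.4
L = 0.2126×R_lin + 0.7152×G_lin + 0.0722×B_lin
Color 1 (9,246,35):
  R=9: 9/255≈0.0353 ≤ 0.04045 → 0.0353/12.92 ≈ 0.00273
  G=246: 246/255≈0.9647 > 0.04045 → ((0.9647+0.055)/1.055)^2.4 ≈ 0.92158
  B=35: 35/255≈0.1373 > 0.04045 → ((0.1373+0.055)/1.055)^2.4 ≈ 0.01681
  L1 = 0.2126×0.00273 + 0.7152×0.92158 + 0.0722×0.01681 ≈ 0.66091
Color 2 (180,193,0):
  R=180: 180/255≈0.7059 > 0.04045 → ((0.7059+0.055)/1.055)^2.4 ≈ 0.45641
  G=193: 193/255≈0.7569 > 0.04045 → ((0.7569+0.055)/1.055)^2.4 ≈ 0.53328
  B=0: 0/255≈0.0000 ≤ 0.04045 → 0.0000/12.92 ≈ 0.00000
  L2 = 0.2126×0.45641 + 0.7152×0.53328 + 0.0722×0.00000 ≈ 0.47843
Lighter = 0.66091, Darker = 0.47843
Ratio = (L_lighter + 0.05) / (L_darker + 0.05)
Ratio = (0.66091 + 0.05) / (0.47843 + 0.05) = 0.71091 / 0.52843 ≈ 1.3453
Ratio ≈ 1.35:1


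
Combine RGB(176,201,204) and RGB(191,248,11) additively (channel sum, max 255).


Additive: each channel = min(255, C₁+C₂)
R: 176+191 = 367 → 255
G: 201+248 = 449 → 255
B: 204+11 = 215 → 215
= RGB(255, 255, 215)


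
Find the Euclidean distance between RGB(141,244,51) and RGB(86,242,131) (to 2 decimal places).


d = √[(R₁-R₂)² + (G₁-G₂)² + (B₁-B₂)²]
d = √[(141-86)² + (244-242)² + (51-131)²]
d = √[3025 + 4 + 6400]
d = √9429
d ≈ 97.10


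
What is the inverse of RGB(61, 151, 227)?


Invert: (255-R, 255-G, 255-B)
R: 255-61 = 194
G: 255-151 = 104
B: 255-227 = 28
= RGB(194, 104, 28)


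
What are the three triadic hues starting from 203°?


Triadic: equally spaced at 120° intervals
H1 = 203°
H2 = (203 + 120) mod 360 = 323°
H3 = (203 + 240) mod 360 = 83°
Triadic = 203°, 323°, 83°


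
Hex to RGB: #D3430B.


D3 → 211 (R)
43 → 67 (G)
0B → 11 (B)
= RGB(211, 67, 11)


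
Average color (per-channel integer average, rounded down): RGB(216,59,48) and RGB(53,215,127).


Midpoint: each channel = ⌊(C₁+C₂)/2⌋
R: ⌊(216+53)/2⌋ = 134
G: ⌊(59+215)/2⌋ = 137
B: ⌊(48+127)/2⌋ = 87
= RGB(134, 137, 87)


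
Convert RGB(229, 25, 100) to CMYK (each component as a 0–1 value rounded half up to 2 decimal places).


R'=229/255≈0.8980, G'=25/255≈0.0980, B'=100/255≈0.3922
K = 1 - max(R',G',B') = 1 - 229/255 = 26/255 = 0.10196… → 0.10
(1-R'-K)/(1-K) simplifies to (max-R)/max with max = 229:
C = (229-229)/229 = 0/229 = 0 → 0.00
M = (229-25)/229 = 204/229 = 0.89082… → 0.89
Y = (229-100)/229 = 129/229 = 0.56331… → 0.56
= CMYK(0.00, 0.89, 0.56, 0.10)


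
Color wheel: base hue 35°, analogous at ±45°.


Base hue: 35°
Left analog: (35 - 45) mod 360 = 350°
Right analog: (35 + 45) mod 360 = 80°
Analogous hues = 350° and 80°


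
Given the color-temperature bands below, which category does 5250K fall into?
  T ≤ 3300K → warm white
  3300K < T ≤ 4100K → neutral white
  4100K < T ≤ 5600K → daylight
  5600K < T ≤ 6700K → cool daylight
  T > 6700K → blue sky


Temperature: 5250K
4100K < 5250K ≤ 5600K → daylight
Classification: daylight


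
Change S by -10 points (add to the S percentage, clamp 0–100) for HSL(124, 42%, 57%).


Original S = 42%
Adjustment = -10 percentage points
New S = 42 + (-10) = 32
Clamp to [0, 100] → 32
= HSL(124°, 32%, 57%)


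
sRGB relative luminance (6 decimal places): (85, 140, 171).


Linearize each channel (sRGB transfer function): c = v/255; c_lin = c/12.92 if c ≤ 0.04045, else ((c+0.055)/1.055)^2.4
  R: 85/255 ≈ 0.333333 > 0.04045 → ((0.333333+0.055)/1.055)^2.4 ≈ 0.090842
  G: 140/255 ≈ 0.549020 > 0.04045 → ((0.549020+0.055)/1.055)^2.4 ≈ 0.262251
  B: 171/255 ≈ 0.670588 > 0.04045 → ((0.670588+0.055)/1.055)^2.4 ≈ 0.407240
R_lin = 0.090842, G_lin = 0.262251, B_lin = 0.407240
L = 0.2126×R + 0.7152×G + 0.0722×B
L = 0.2126×0.090842 + 0.7152×0.262251 + 0.0722×0.407240
L ≈ 0.236277


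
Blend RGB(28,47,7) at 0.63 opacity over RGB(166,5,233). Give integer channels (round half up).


C = α×F + (1-α)×B, with 1-α = 0.37
R: 0.63×28 + 0.37×166 = 17.64 + 61.42 = 79.06 → 79
G: 0.63×47 + 0.37×5 = 29.61 + 1.85 = 31.46 → 31
B: 0.63×7 + 0.37×233 = 4.41 + 86.21 = 90.62 → 91
= RGB(79, 31, 91)


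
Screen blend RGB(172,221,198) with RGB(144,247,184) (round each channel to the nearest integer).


Screen: C = 255 - (255-A)×(255-B)/255, rounded to nearest integer
R: 255 - (255-172)×(255-144)/255 = 255 - 9213/255 ≈ 255 - 36.129 = 218.871 → 219
G: 255 - (255-221)×(255-247)/255 = 255 - 272/255 ≈ 255 - 1.067 = 253.933 → 254
B: 255 - (255-198)×(255-184)/255 = 255 - 4047/255 ≈ 255 - 15.871 = 239.129 → 239
= RGB(219, 254, 239)


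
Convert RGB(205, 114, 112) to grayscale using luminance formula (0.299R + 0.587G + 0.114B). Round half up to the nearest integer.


Gray = 0.299×R + 0.587×G + 0.114×B
Gray = 0.299×205 + 0.587×114 + 0.114×112
Gray = 61.295 + 66.918 + 12.768
Gray = 140.981 → round half up → 141
Gray = 141


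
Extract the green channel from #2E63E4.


Color: #2E63E4
R = 2E = 46
G = 63 = 99
B = E4 = 228
Green = 99


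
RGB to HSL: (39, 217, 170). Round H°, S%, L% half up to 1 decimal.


Normalize: R'=39/255≈0.1529, G'=217/255≈0.8510, B'=170/255≈0.6667
Max=217/255, Min=39/255, Δ=Max-Min=178/255
L = (Max+Min)/2 = (217+39)/510 = 256/510 = 0.50196… → L = 50.2%
L > 0.5 → S = Δ/(2-Max-Min) = 178/(510-217-39) = 178/254 = 0.70078… → S = 70.1%
(the 1/255 factors cancel in S and H, so raw channel differences can be used)
Max is G' → H = 60 × ((B-R)/Δ + 2) = 60 × ((170-39)/178 + 2)
  131/178 + 2 = 0.7359… + 2 = 2.7359…
  H = 60 × 2.7359… = 164.157…° → H = 164.2°
= HSL(164.2°, 70.1%, 50.2%)


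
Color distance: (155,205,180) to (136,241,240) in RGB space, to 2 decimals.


d = √[(R₁-R₂)² + (G₁-G₂)² + (B₁-B₂)²]
d = √[(155-136)² + (205-241)² + (180-240)²]
d = √[361 + 1296 + 3600]
d = √5257
d ≈ 72.51


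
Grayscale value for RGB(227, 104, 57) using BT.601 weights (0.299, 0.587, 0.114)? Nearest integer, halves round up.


Gray = 0.299×R + 0.587×G + 0.114×B
Gray = 0.299×227 + 0.587×104 + 0.114×57
Gray = 67.873 + 61.048 + 6.498
Gray = 135.419 → round half up → 135
Gray = 135


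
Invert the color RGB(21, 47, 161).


Invert: (255-R, 255-G, 255-B)
R: 255-21 = 234
G: 255-47 = 208
B: 255-161 = 94
= RGB(234, 208, 94)


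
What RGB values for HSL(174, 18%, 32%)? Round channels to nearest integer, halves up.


H=174°, S=0.18, L=0.32
C = (1-|2L-1|)×S = (1-|-0.36|)×0.18 = 0.1152
H' = H/60 = 174/60 ≈ 2.9000; X = C×(1-|H' mod 2 - 1|) = 0.10368
m = L - C/2 = 0.32 - 0.0576 = 0.2624
Sector ⌊H'⌋ = 2 → (R',G',B') = (0.0, 0.1152, 0.10368)
RGB = ((R'+m)×255, (G'+m)×255, (B'+m)×255) = (66.912, 96.288, 93.3504)
Round half up → RGB(67, 96, 93)


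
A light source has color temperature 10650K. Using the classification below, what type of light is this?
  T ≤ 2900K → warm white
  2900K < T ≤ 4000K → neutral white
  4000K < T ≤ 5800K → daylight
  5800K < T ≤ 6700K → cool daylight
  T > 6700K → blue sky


Temperature: 10650K
10650K > 6700K → blue sky
Classification: blue sky


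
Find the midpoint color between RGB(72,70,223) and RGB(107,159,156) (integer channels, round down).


Midpoint: each channel = ⌊(C₁+C₂)/2⌋
R: ⌊(72+107)/2⌋ = 89
G: ⌊(70+159)/2⌋ = 114
B: ⌊(223+156)/2⌋ = 189
= RGB(89, 114, 189)


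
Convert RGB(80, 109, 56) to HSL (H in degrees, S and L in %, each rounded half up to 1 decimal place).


Normalize: R'=80/255≈0.3137, G'=109/255≈0.4275, B'=56/255≈0.2196
Max=109/255, Min=56/255, Δ=Max-Min=53/255
L = (Max+Min)/2 = (109+56)/510 = 165/510 = 0.32352… → L = 32.4%
L ≤ 0.5 → S = Δ/(Max+Min) = 53/(109+56) = 53/165 = 0.32121… → S = 32.1%
(the 1/255 factors cancel in S and H, so raw channel differences can be used)
Max is G' → H = 60 × ((B-R)/Δ + 2) = 60 × ((56-80)/53 + 2)
  -24/53 + 2 = -0.4528… + 2 = 1.5471…
  H = 60 × 1.5471… = 92.830…° → H = 92.8°
= HSL(92.8°, 32.1%, 32.4%)


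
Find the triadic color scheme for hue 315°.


Triadic: equally spaced at 120° intervals
H1 = 315°
H2 = (315 + 120) mod 360 = 75°
H3 = (315 + 240) mod 360 = 195°
Triadic = 315°, 75°, 195°


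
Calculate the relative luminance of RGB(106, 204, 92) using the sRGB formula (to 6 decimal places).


Linearize each channel (sRGB transfer function): c = v/255; c_lin = c/12.92 if c ≤ 0.04045, else ((c+0.055)/1.055)^2.4
  R: 106/255 ≈ 0.415686 > 0.04045 → ((0.415686+0.055)/1.055)^2.4 ≈ 0.144128
  G: 204/255 ≈ 0.800000 > 0.04045 → ((0.800000+0.055)/1.055)^2.4 ≈ 0.603827
  B: 92/255 ≈ 0.360784 > 0.04045 → ((0.360784+0.055)/1.055)^2.4 ≈ 0.107023
R_lin = 0.144128, G_lin = 0.603827, B_lin = 0.107023
L = 0.2126×R + 0.7152×G + 0.0722×B
L = 0.2126×0.144128 + 0.7152×0.603827 + 0.0722×0.107023
L ≈ 0.470226


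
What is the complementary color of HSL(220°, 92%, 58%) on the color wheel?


Complement = opposite side of color wheel = hue + 180°
H' = (220 + 180) mod 360 = 40°
S and L unchanged.
= HSL(40°, 92%, 58%)


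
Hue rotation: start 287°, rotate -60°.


New hue = (H + rotation) mod 360
New hue = (287 -60) mod 360
= 227 mod 360
= 227°


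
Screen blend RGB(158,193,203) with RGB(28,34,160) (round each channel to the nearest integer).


Screen: C = 255 - (255-A)×(255-B)/255, rounded to nearest integer
R: 255 - (255-158)×(255-28)/255 = 255 - 22019/255 ≈ 255 - 86.349 = 168.651 → 169
G: 255 - (255-193)×(255-34)/255 = 255 - 13702/255 ≈ 255 - 53.733 = 201.267 → 201
B: 255 - (255-203)×(255-160)/255 = 255 - 4940/255 ≈ 255 - 19.373 = 235.627 → 236
= RGB(169, 201, 236)


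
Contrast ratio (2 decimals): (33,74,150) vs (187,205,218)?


Linearize each sRGB channel c=v/255: c/12.92 if c ≤ 0.04045 else ((c+0.055)/1.055)^2.4
L = 0.2126×R_lin + 0.7152×G_lin + 0.0722×B_lin
Color 1 (33,74,150):
  R=33: 33/255≈0.1294 > 0.04045 → ((0.1294+0.055)/1.055)^2.4 ≈ 0.01521
  G=74: 74/255≈0.2902 > 0.04045 → ((0.2902+0.055)/1.055)^2.4 ≈ 0.06848
  B=150: 150/255≈0.5882 > 0.04045 → ((0.5882+0.055)/1.055)^2.4 ≈ 0.30499
  L1 = 0.2126×0.01521 + 0.7152×0.06848 + 0.0722×0.30499 ≈ 0.07423
Color 2 (187,205,218):
  R=187: 187/255≈0.7333 > 0.04045 → ((0.7333+0.055)/1.055)^2.4 ≈ 0.49693
  G=205: 205/255≈0.8039 > 0.04045 → ((0.8039+0.055)/1.055)^2.4 ≈ 0.61050
  B=218: 218/255≈0.8549 > 0.04045 → ((0.8549+0.055)/1.055)^2.4 ≈ 0.70110
  L2 = 0.2126×0.49693 + 0.7152×0.61050 + 0.0722×0.70110 ≈ 0.59289
Lighter = 0.59289, Darker = 0.07423
Ratio = (L_lighter + 0.05) / (L_darker + 0.05)
Ratio = (0.59289 + 0.05) / (0.07423 + 0.05) = 0.64289 / 0.12423 ≈ 5.1751
Ratio ≈ 5.18:1


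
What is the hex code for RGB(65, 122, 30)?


R = 65 → 41 (hex)
G = 122 → 7A (hex)
B = 30 → 1E (hex)
Hex = #417A1E


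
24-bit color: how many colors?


Colors = 2^bits = 2^24
= 16,777,216 colors


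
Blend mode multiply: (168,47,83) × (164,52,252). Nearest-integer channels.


Multiply: C = A×B/255, rounded to nearest integer
R: 168×164/255 = 27552/255 ≈ 108.047 → 108
G: 47×52/255 = 2444/255 ≈ 9.584 → 10
B: 83×252/255 = 20916/255 ≈ 82.024 → 82
= RGB(108, 10, 82)


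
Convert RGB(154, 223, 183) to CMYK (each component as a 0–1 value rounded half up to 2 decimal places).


R'=154/255≈0.6039, G'=223/255≈0.8745, B'=183/255≈0.7176
K = 1 - max(R',G',B') = 1 - 223/255 = 32/255 = 0.12549… → 0.13
(1-R'-K)/(1-K) simplifies to (max-R)/max with max = 223:
C = (223-154)/223 = 69/223 = 0.30941… → 0.31
M = (223-223)/223 = 0/223 = 0 → 0.00
Y = (223-183)/223 = 40/223 = 0.17937… → 0.18
= CMYK(0.31, 0.00, 0.18, 0.13)


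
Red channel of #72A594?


Color: #72A594
R = 72 = 114
G = A5 = 165
B = 94 = 148
Red = 114


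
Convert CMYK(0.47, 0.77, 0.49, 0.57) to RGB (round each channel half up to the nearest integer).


R = 255 × (1-C) × (1-K) = 255 × 0.53 × 0.43 = 58.1145 → 58
G = 255 × (1-M) × (1-K) = 255 × 0.23 × 0.43 = 25.2195 → 25
B = 255 × (1-Y) × (1-K) = 255 × 0.51 × 0.43 = 55.9215 → 56
= RGB(58, 25, 56)


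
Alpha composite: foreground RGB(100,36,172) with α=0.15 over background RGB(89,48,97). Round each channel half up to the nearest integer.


C = α×F + (1-α)×B, with 1-α = 0.85
R: 0.15×100 + 0.85×89 = 15.00 + 75.65 = 90.65 → 91
G: 0.15×36 + 0.85×48 = 5.40 + 40.80 = 46.20 → 46
B: 0.15×172 + 0.85×97 = 25.80 + 82.45 = 108.25 → 108
= RGB(91, 46, 108)


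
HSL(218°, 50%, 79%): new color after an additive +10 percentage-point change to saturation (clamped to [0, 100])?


Original S = 50%
Adjustment = +10 percentage points
New S = 50 + (10) = 60
Clamp to [0, 100] → 60
= HSL(218°, 60%, 79%)


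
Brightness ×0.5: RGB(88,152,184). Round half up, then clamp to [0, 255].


Multiply each channel by 0.5, round half up, clamp to [0, 255]
R: 88×0.5 = 44
G: 152×0.5 = 76
B: 184×0.5 = 92
= RGB(44, 76, 92)


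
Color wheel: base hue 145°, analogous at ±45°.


Base hue: 145°
Left analog: (145 - 45) mod 360 = 100°
Right analog: (145 + 45) mod 360 = 190°
Analogous hues = 100° and 190°
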